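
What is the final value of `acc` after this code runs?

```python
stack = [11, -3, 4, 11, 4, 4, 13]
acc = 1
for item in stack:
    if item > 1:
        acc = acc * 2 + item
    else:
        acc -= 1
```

573

item=11: >1, acc = 1*2+11 = 13
item=-3: not >1, acc = 13-1 = 12
item=4: >1, acc = 12*2+4 = 28
item=11: >1, acc = 28*2+11 = 67
item=4: >1, acc = 67*2+4 = 138
item=4: >1, acc = 138*2+4 = 280
item=13: >1, acc = 280*2+13 = 573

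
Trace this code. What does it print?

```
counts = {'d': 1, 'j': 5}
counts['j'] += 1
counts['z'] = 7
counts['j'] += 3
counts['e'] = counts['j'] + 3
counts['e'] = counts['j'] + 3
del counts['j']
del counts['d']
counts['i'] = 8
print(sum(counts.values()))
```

counts['j'] = 5+1 = 6 → {'d': 1, 'j': 6}
counts['z'] = 7 → {'d': 1, 'j': 6, 'z': 7}
counts['j'] = 6+3 = 9 → {'d': 1, 'j': 9, 'z': 7}
counts['e'] = counts['j']+3 = 12 → {'d': 1, 'j': 9, 'z': 7, 'e': 12}
counts['e'] = counts['j']+3 = 12 → {'d': 1, 'j': 9, 'z': 7, 'e': 12}
del 'j' → {'d': 1, 'z': 7, 'e': 12}
del 'd' → {'z': 7, 'e': 12}
counts['i'] = 8 → {'z': 7, 'e': 12, 'i': 8}
sum of values = 27

27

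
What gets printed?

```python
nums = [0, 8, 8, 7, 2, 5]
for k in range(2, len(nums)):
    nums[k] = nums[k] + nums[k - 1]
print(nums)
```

k=2: nums[2] = 8+8 = 16 → [0, 8, 16, 7, 2, 5]
k=3: nums[3] = 7+16 = 23 → [0, 8, 16, 23, 2, 5]
k=4: nums[4] = 2+23 = 25 → [0, 8, 16, 23, 25, 5]
k=5: nums[5] = 5+25 = 30 → [0, 8, 16, 23, 25, 30]

[0, 8, 16, 23, 25, 30]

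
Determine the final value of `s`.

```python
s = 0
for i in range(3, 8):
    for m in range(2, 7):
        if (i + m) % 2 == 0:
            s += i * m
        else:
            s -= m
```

i=3,m=2: odd sum, s = 0-2 = -2
i=3,m=3: even sum, s = (-2)+9 = 7
i=3,m=4: odd sum, s = 7-4 = 3
i=3,m=5: even sum, s = 3+15 = 18
i=3,m=6: odd sum, s = 18-6 = 12
i=4,m=2: even sum, s = 12+8 = 20
i=4,m=3: odd sum, s = 20-3 = 17
i=4,m=4: even sum, s = 17+16 = 33
i=4,m=5: odd sum, s = 33-5 = 28
i=4,m=6: even sum, s = 28+24 = 52
i=5,m=2: odd sum, s = 52-2 = 50
i=5,m=3: even sum, s = 50+15 = 65
i=5,m=4: odd sum, s = 65-4 = 61
i=5,m=5: even sum, s = 61+25 = 86
i=5,m=6: odd sum, s = 86-6 = 80
i=6,m=2: even sum, s = 80+12 = 92
i=6,m=3: odd sum, s = 92-3 = 89
i=6,m=4: even sum, s = 89+24 = 113
i=6,m=5: odd sum, s = 113-5 = 108
i=6,m=6: even sum, s = 108+36 = 144
i=7,m=2: odd sum, s = 144-2 = 142
i=7,m=3: even sum, s = 142+21 = 163
i=7,m=4: odd sum, s = 163-4 = 159
i=7,m=5: even sum, s = 159+35 = 194
i=7,m=6: odd sum, s = 194-6 = 188

188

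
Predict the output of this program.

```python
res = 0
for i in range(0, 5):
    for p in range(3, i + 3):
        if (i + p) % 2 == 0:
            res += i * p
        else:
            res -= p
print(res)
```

60

i=1,p=3: even sum, res = 0+3 = 3
i=2,p=3: odd sum, res = 3-3 = 0
i=2,p=4: even sum, res = 0+8 = 8
i=3,p=3: even sum, res = 8+9 = 17
i=3,p=4: odd sum, res = 17-4 = 13
i=3,p=5: even sum, res = 13+15 = 28
i=4,p=3: odd sum, res = 28-3 = 25
i=4,p=4: even sum, res = 25+16 = 41
i=4,p=5: odd sum, res = 41-5 = 36
i=4,p=6: even sum, res = 36+24 = 60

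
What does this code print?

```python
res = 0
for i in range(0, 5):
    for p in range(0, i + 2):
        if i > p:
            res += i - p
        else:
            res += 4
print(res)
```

60

i=0,p=0: not 0>0, res = 0+4 = 4
i=0,p=1: not 0>1, res = 4+4 = 8
i=1,p=0: 1>0, res = 8+1 = 9
i=1,p=1: not 1>1, res = 9+4 = 13
i=1,p=2: not 1>2, res = 13+4 = 17
i=2,p=0: 2>0, res = 17+2 = 19
i=2,p=1: 2>1, res = 19+1 = 20
i=2,p=2: not 2>2, res = 20+4 = 24
i=2,p=3: not 2>3, res = 24+4 = 28
i=3,p=0: 3>0, res = 28+3 = 31
i=3,p=1: 3>1, res = 31+2 = 33
i=3,p=2: 3>2, res = 33+1 = 34
i=3,p=3: not 3>3, res = 34+4 = 38
i=3,p=4: not 3>4, res = 38+4 = 42
i=4,p=0: 4>0, res = 42+4 = 46
i=4,p=1: 4>1, res = 46+3 = 49
i=4,p=2: 4>2, res = 49+2 = 51
i=4,p=3: 4>3, res = 51+1 = 52
i=4,p=4: not 4>4, res = 52+4 = 56
i=4,p=5: not 4>5, res = 56+4 = 60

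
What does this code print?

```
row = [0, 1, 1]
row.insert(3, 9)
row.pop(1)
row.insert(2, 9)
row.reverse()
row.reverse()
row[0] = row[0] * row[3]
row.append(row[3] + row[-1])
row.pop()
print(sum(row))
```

insert 9 at 3 → [0, 1, 1, 9]
pop(1) removes 1 → [0, 1, 9]
insert 9 at 2 → [0, 1, 9, 9]
reverse → [9, 9, 1, 0]
reverse → [0, 1, 9, 9]
row[0] = row[0]*row[3] = 0*9 = 0 → [0, 1, 9, 9]
append row[3]+row[-1] = 9+9 = 18 → [0, 1, 9, 9, 18]
pop() removes 18 → [0, 1, 9, 9]
sum = 19

19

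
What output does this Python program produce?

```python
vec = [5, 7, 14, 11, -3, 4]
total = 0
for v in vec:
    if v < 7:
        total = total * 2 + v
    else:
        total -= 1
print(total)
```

6

v=5: <7, total = 0*2+5 = 5
v=7: not <7, total = 5-1 = 4
v=14: not <7, total = 4-1 = 3
v=11: not <7, total = 3-1 = 2
v=-3: <7, total = 2*2+(-3) = 1
v=4: <7, total = 1*2+4 = 6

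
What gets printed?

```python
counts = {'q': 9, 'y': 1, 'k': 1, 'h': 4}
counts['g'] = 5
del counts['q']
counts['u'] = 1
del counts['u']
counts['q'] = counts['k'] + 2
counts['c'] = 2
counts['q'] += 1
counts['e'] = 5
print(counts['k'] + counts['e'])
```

counts['g'] = 5 → {'q': 9, 'y': 1, 'k': 1, 'h': 4, 'g': 5}
del 'q' → {'y': 1, 'k': 1, 'h': 4, 'g': 5}
counts['u'] = 1 → {'y': 1, 'k': 1, 'h': 4, 'g': 5, 'u': 1}
del 'u' → {'y': 1, 'k': 1, 'h': 4, 'g': 5}
counts['q'] = counts['k']+2 = 3 → {'y': 1, 'k': 1, 'h': 4, 'g': 5, 'q': 3}
counts['c'] = 2 → {'y': 1, 'k': 1, 'h': 4, 'g': 5, 'q': 3, 'c': 2}
counts['q'] = 3+1 = 4 → {'y': 1, 'k': 1, 'h': 4, 'g': 5, 'q': 4, 'c': 2}
counts['e'] = 5 → {'y': 1, 'k': 1, 'h': 4, 'g': 5, 'q': 4, 'c': 2, 'e': 5}
counts['k']+counts['e'] = 1+5 = 6

6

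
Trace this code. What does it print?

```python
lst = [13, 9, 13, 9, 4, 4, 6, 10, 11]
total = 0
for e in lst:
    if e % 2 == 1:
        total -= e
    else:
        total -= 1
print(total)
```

e=13: odd, total = 0-13 = -13
e=9: odd, total = (-13)-9 = -22
e=13: odd, total = (-22)-13 = -35
e=9: odd, total = (-35)-9 = -44
e=4: not odd, total = (-44)-1 = -45
e=4: not odd, total = (-45)-1 = -46
e=6: not odd, total = (-46)-1 = -47
e=10: not odd, total = (-47)-1 = -48
e=11: odd, total = (-48)-11 = -59

-59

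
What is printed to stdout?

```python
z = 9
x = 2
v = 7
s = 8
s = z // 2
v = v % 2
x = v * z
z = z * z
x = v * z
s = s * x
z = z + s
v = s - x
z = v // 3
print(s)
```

324

s = 9//2 = 4
v = 7%2 = 1
x = 1*9 = 9
z = 9*9 = 81
x = 1*81 = 81
s = 4*81 = 324
z = 81+324 = 405
v = 324-81 = 243
z = 243//3 = 81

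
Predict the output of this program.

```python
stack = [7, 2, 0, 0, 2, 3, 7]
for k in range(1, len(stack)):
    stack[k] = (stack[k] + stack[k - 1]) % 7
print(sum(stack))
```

k=1: stack[1] = (2+7)%7 = 2 → [7, 2, 0, 0, 2, 3, 7]
k=2: stack[2] = (0+2)%7 = 2 → [7, 2, 2, 0, 2, 3, 7]
k=3: stack[3] = (0+2)%7 = 2 → [7, 2, 2, 2, 2, 3, 7]
k=4: stack[4] = (2+2)%7 = 4 → [7, 2, 2, 2, 4, 3, 7]
k=5: stack[5] = (3+4)%7 = 0 → [7, 2, 2, 2, 4, 0, 7]
k=6: stack[6] = (7+0)%7 = 0 → [7, 2, 2, 2, 4, 0, 0]
sum = 17

17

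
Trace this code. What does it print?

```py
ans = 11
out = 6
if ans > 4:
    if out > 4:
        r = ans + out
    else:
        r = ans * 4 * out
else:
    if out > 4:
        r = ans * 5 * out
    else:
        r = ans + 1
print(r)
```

ans=11, out=6
ans > 4 is True; out > 4 is True
→ r = ans + out = 17

17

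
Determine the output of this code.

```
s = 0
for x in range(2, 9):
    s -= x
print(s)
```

-35

x=2: s = 0-2 = -2
x=3: s = (-2)-3 = -5
x=4: s = (-5)-4 = -9
x=5: s = (-9)-5 = -14
x=6: s = (-14)-6 = -20
x=7: s = (-20)-7 = -27
x=8: s = (-27)-8 = -35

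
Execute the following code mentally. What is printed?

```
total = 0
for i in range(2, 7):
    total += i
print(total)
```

20

i=2: total = 0+2 = 2
i=3: total = 2+3 = 5
i=4: total = 5+4 = 9
i=5: total = 9+5 = 14
i=6: total = 14+6 = 20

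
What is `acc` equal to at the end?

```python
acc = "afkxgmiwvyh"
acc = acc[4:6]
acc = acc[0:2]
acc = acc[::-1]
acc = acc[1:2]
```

'g'

slice [4:6] → 'gm'
slice [0:2] → 'gm'
reverse → 'mg'
slice [1:2] → 'g'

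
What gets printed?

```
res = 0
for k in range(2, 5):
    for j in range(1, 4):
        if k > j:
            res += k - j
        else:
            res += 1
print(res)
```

k=2,j=1: 2>1, res = 0+1 = 1
k=2,j=2: not 2>2, res = 1+1 = 2
k=2,j=3: not 2>3, res = 2+1 = 3
k=3,j=1: 3>1, res = 3+2 = 5
k=3,j=2: 3>2, res = 5+1 = 6
k=3,j=3: not 3>3, res = 6+1 = 7
k=4,j=1: 4>1, res = 7+3 = 10
k=4,j=2: 4>2, res = 10+2 = 12
k=4,j=3: 4>3, res = 12+1 = 13

13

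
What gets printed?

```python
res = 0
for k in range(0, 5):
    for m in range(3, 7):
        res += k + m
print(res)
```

k=0,m=3: res = 0+3 = 3
k=0,m=4: res = 3+4 = 7
k=0,m=5: res = 7+5 = 12
k=0,m=6: res = 12+6 = 18
k=1,m=3: res = 18+4 = 22
k=1,m=4: res = 22+5 = 27
k=1,m=5: res = 27+6 = 33
k=1,m=6: res = 33+7 = 40
k=2,m=3: res = 40+5 = 45
k=2,m=4: res = 45+6 = 51
k=2,m=5: res = 51+7 = 58
k=2,m=6: res = 58+8 = 66
k=3,m=3: res = 66+6 = 72
k=3,m=4: res = 72+7 = 79
k=3,m=5: res = 79+8 = 87
k=3,m=6: res = 87+9 = 96
k=4,m=3: res = 96+7 = 103
k=4,m=4: res = 103+8 = 111
k=4,m=5: res = 111+9 = 120
k=4,m=6: res = 120+10 = 130

130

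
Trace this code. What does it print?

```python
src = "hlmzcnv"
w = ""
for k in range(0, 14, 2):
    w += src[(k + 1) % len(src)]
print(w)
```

k=0: add src[1]='l' → 'l'
k=2: add src[3]='z' → 'lz'
k=4: add src[5]='n' → 'lzn'
k=6: add src[0]='h' → 'lznh'
k=8: add src[2]='m' → 'lznhm'
k=10: add src[4]='c' → 'lznhmc'
k=12: add src[6]='v' → 'lznhmcv'

lznhmcv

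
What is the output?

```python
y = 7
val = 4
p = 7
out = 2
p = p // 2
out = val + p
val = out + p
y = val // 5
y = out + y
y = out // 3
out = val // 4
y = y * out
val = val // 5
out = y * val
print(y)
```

p = 7//2 = 3
out = 4+3 = 7
val = 7+3 = 10
y = 10//5 = 2
y = 7+2 = 9
y = 7//3 = 2
out = 10//4 = 2
y = 2*2 = 4
val = 10//5 = 2
out = 4*2 = 8

4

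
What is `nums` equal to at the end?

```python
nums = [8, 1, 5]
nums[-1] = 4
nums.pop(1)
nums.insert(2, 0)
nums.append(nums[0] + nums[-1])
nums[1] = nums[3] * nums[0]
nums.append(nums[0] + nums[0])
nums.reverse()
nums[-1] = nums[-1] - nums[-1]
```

nums[-1] = 4 → [8, 1, 4]
pop(1) removes 1 → [8, 4]
insert 0 at 2 → [8, 4, 0]
append nums[0]+nums[-1] = 8+0 = 8 → [8, 4, 0, 8]
nums[1] = nums[3]*nums[0] = 8*8 = 64 → [8, 64, 0, 8]
append nums[0]+nums[0] = 8+8 = 16 → [8, 64, 0, 8, 16]
reverse → [16, 8, 0, 64, 8]
nums[-1] = nums[-1]-nums[-1] = 8-8 = 0 → [16, 8, 0, 64, 0]

[16, 8, 0, 64, 0]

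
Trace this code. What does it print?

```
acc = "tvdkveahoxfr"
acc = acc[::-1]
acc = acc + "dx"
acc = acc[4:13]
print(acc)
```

reverse → 'rfxohaevkdvt'
+ 'dx' → 'rfxohaevkdvtdx'
slice [4:13] → 'haevkdvtd'

haevkdvtd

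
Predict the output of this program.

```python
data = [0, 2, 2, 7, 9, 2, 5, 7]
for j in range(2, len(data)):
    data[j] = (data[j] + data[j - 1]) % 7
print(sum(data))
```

j=2: data[2] = (2+2)%7 = 4 → [0, 2, 4, 7, 9, 2, 5, 7]
j=3: data[3] = (7+4)%7 = 4 → [0, 2, 4, 4, 9, 2, 5, 7]
j=4: data[4] = (9+4)%7 = 6 → [0, 2, 4, 4, 6, 2, 5, 7]
j=5: data[5] = (2+6)%7 = 1 → [0, 2, 4, 4, 6, 1, 5, 7]
j=6: data[6] = (5+1)%7 = 6 → [0, 2, 4, 4, 6, 1, 6, 7]
j=7: data[7] = (7+6)%7 = 6 → [0, 2, 4, 4, 6, 1, 6, 6]
sum = 29

29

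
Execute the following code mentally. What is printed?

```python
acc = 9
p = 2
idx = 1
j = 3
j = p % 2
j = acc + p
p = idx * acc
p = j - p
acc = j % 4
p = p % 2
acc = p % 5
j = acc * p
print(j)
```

j = 2%2 = 0
j = 9+2 = 11
p = 1*9 = 9
p = 11-9 = 2
acc = 11%4 = 3
p = 2%2 = 0
acc = 0%5 = 0
j = 0*0 = 0

0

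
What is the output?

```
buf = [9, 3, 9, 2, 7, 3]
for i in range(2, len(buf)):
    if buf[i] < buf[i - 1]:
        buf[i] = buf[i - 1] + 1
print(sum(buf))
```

i=2: 9>=3, unchanged → [9, 3, 9, 2, 7, 3]
i=3: 2<9, buf[3] = 9+1 = 10 → [9, 3, 9, 10, 7, 3]
i=4: 7<10, buf[4] = 10+1 = 11 → [9, 3, 9, 10, 11, 3]
i=5: 3<11, buf[5] = 11+1 = 12 → [9, 3, 9, 10, 11, 12]
sum = 54

54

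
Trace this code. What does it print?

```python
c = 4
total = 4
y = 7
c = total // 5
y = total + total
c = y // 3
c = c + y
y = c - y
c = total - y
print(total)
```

c = 4//5 = 0
y = 4+4 = 8
c = 8//3 = 2
c = 2+8 = 10
y = 10-8 = 2
c = 4-2 = 2

4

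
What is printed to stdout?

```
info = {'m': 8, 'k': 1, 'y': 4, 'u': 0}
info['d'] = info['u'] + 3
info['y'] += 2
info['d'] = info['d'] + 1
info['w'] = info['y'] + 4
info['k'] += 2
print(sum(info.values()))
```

31

info['d'] = info['u']+3 = 3 → {'m': 8, 'k': 1, 'y': 4, 'u': 0, 'd': 3}
info['y'] = 4+2 = 6 → {'m': 8, 'k': 1, 'y': 6, 'u': 0, 'd': 3}
info['d'] = info['d']+1 = 4 → {'m': 8, 'k': 1, 'y': 6, 'u': 0, 'd': 4}
info['w'] = info['y']+4 = 10 → {'m': 8, 'k': 1, 'y': 6, 'u': 0, 'd': 4, 'w': 10}
info['k'] = 1+2 = 3 → {'m': 8, 'k': 3, 'y': 6, 'u': 0, 'd': 4, 'w': 10}
sum of values = 31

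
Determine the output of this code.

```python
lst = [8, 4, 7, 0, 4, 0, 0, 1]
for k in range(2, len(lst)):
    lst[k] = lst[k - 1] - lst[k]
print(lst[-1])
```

k=2: lst[2] = 4-7 = -3 → [8, 4, -3, 0, 4, 0, 0, 1]
k=3: lst[3] = (-3)-0 = -3 → [8, 4, -3, -3, 4, 0, 0, 1]
k=4: lst[4] = (-3)-4 = -7 → [8, 4, -3, -3, -7, 0, 0, 1]
k=5: lst[5] = (-7)-0 = -7 → [8, 4, -3, -3, -7, -7, 0, 1]
k=6: lst[6] = (-7)-0 = -7 → [8, 4, -3, -3, -7, -7, -7, 1]
k=7: lst[7] = (-7)-1 = -8 → [8, 4, -3, -3, -7, -7, -7, -8]

-8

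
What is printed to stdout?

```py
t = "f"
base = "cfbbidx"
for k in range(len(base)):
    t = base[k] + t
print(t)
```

k=0: prepend 'c' → 'cf'
k=1: prepend 'f' → 'fcf'
k=2: prepend 'b' → 'bfcf'
k=3: prepend 'b' → 'bbfcf'
k=4: prepend 'i' → 'ibbfcf'
k=5: prepend 'd' → 'dibbfcf'
k=6: prepend 'x' → 'xdibbfcf'

xdibbfcf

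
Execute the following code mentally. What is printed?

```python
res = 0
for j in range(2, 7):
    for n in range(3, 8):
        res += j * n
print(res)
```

j=2,n=3: res = 0+6 = 6
j=2,n=4: res = 6+8 = 14
j=2,n=5: res = 14+10 = 24
j=2,n=6: res = 24+12 = 36
j=2,n=7: res = 36+14 = 50
j=3,n=3: res = 50+9 = 59
j=3,n=4: res = 59+12 = 71
j=3,n=5: res = 71+15 = 86
j=3,n=6: res = 86+18 = 104
j=3,n=7: res = 104+21 = 125
j=4,n=3: res = 125+12 = 137
j=4,n=4: res = 137+16 = 153
j=4,n=5: res = 153+20 = 173
j=4,n=6: res = 173+24 = 197
j=4,n=7: res = 197+28 = 225
j=5,n=3: res = 225+15 = 240
j=5,n=4: res = 240+20 = 260
j=5,n=5: res = 260+25 = 285
j=5,n=6: res = 285+30 = 315
j=5,n=7: res = 315+35 = 350
j=6,n=3: res = 350+18 = 368
j=6,n=4: res = 368+24 = 392
j=6,n=5: res = 392+30 = 422
j=6,n=6: res = 422+36 = 458
j=6,n=7: res = 458+42 = 500

500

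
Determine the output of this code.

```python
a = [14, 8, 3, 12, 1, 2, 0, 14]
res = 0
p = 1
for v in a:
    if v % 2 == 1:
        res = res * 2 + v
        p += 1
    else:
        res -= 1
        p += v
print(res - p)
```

-59

v=14: not odd, res = 0-1 = -1; p=15
v=8: not odd, res = (-1)-1 = -2; p=23
v=3: odd, res = (-2)*2+3 = -1; p=24
v=12: not odd, res = (-1)-1 = -2; p=36
v=1: odd, res = (-2)*2+1 = -3; p=37
v=2: not odd, res = (-3)-1 = -4; p=39
v=0: not odd, res = (-4)-1 = -5; p=39
v=14: not odd, res = (-5)-1 = -6; p=53
res-p = (-6)-53 = -59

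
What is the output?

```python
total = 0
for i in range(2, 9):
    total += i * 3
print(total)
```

105

i=2: total = 0+2*3 = 6
i=3: total = 6+3*3 = 15
i=4: total = 15+4*3 = 27
i=5: total = 27+5*3 = 42
i=6: total = 42+6*3 = 60
i=7: total = 60+7*3 = 81
i=8: total = 81+8*3 = 105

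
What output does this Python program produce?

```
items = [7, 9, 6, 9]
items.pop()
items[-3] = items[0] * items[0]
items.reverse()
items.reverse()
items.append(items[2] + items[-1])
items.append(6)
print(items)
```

[49, 9, 6, 12, 6]

pop() removes 9 → [7, 9, 6]
items[-3] = items[0]*items[0] = 7*7 = 49 → [49, 9, 6]
reverse → [6, 9, 49]
reverse → [49, 9, 6]
append items[2]+items[-1] = 6+6 = 12 → [49, 9, 6, 12]
append 6 → [49, 9, 6, 12, 6]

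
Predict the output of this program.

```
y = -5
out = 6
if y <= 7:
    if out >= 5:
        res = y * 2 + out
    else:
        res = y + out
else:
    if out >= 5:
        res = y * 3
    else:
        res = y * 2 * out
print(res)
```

-4

y=-5, out=6
y <= 7 is True; out >= 5 is True
→ res = y * 2 + out = -4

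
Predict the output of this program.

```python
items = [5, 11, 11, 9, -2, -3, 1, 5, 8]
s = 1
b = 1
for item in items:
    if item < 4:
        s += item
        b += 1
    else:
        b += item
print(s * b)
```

item=5: not <4; b=6
item=11: not <4; b=17
item=11: not <4; b=28
item=9: not <4; b=37
item=-2: <4, s = 1+(-2) = -1; b=38
item=-3: <4, s = (-1)+(-3) = -4; b=39
item=1: <4, s = (-4)+1 = -3; b=40
item=5: not <4; b=45
item=8: not <4; b=53
s*b = (-3)*53 = -159

-159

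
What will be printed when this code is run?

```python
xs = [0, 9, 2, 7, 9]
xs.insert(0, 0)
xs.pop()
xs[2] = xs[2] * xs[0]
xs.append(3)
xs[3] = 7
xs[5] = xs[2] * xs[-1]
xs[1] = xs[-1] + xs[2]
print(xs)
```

insert 0 at 0 → [0, 0, 9, 2, 7, 9]
pop() removes 9 → [0, 0, 9, 2, 7]
xs[2] = xs[2]*xs[0] = 9*0 = 0 → [0, 0, 0, 2, 7]
append 3 → [0, 0, 0, 2, 7, 3]
xs[3] = 7 → [0, 0, 0, 7, 7, 3]
xs[5] = xs[2]*xs[-1] = 0*3 = 0 → [0, 0, 0, 7, 7, 0]
xs[1] = xs[-1]+xs[2] = 0+0 = 0 → [0, 0, 0, 7, 7, 0]

[0, 0, 0, 7, 7, 0]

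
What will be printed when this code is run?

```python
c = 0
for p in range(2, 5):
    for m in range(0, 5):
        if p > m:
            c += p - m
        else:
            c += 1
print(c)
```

25

p=2,m=0: 2>0, c = 0+2 = 2
p=2,m=1: 2>1, c = 2+1 = 3
p=2,m=2: not 2>2, c = 3+1 = 4
p=2,m=3: not 2>3, c = 4+1 = 5
p=2,m=4: not 2>4, c = 5+1 = 6
p=3,m=0: 3>0, c = 6+3 = 9
p=3,m=1: 3>1, c = 9+2 = 11
p=3,m=2: 3>2, c = 11+1 = 12
p=3,m=3: not 3>3, c = 12+1 = 13
p=3,m=4: not 3>4, c = 13+1 = 14
p=4,m=0: 4>0, c = 14+4 = 18
p=4,m=1: 4>1, c = 18+3 = 21
p=4,m=2: 4>2, c = 21+2 = 23
p=4,m=3: 4>3, c = 23+1 = 24
p=4,m=4: not 4>4, c = 24+1 = 25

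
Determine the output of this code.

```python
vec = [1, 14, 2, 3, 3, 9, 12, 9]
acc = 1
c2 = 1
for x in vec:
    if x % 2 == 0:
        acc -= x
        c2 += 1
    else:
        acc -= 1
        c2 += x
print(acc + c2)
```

-3

x=1: not even, acc = 1-1 = 0; c2=2
x=14: even, acc = 0-14 = -14; c2=3
x=2: even, acc = (-14)-2 = -16; c2=4
x=3: not even, acc = (-16)-1 = -17; c2=7
x=3: not even, acc = (-17)-1 = -18; c2=10
x=9: not even, acc = (-18)-1 = -19; c2=19
x=12: even, acc = (-19)-12 = -31; c2=20
x=9: not even, acc = (-31)-1 = -32; c2=29
acc+c2 = (-32)+29 = -3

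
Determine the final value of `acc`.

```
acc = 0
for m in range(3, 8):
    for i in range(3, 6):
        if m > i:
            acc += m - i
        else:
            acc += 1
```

m=3,i=3: not 3>3, acc = 0+1 = 1
m=3,i=4: not 3>4, acc = 1+1 = 2
m=3,i=5: not 3>5, acc = 2+1 = 3
m=4,i=3: 4>3, acc = 3+1 = 4
m=4,i=4: not 4>4, acc = 4+1 = 5
m=4,i=5: not 4>5, acc = 5+1 = 6
m=5,i=3: 5>3, acc = 6+2 = 8
m=5,i=4: 5>4, acc = 8+1 = 9
m=5,i=5: not 5>5, acc = 9+1 = 10
m=6,i=3: 6>3, acc = 10+3 = 13
m=6,i=4: 6>4, acc = 13+2 = 15
m=6,i=5: 6>5, acc = 15+1 = 16
m=7,i=3: 7>3, acc = 16+4 = 20
m=7,i=4: 7>4, acc = 20+3 = 23
m=7,i=5: 7>5, acc = 23+2 = 25

25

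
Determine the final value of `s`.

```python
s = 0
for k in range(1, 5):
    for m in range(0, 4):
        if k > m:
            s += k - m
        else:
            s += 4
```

44

k=1,m=0: 1>0, s = 0+1 = 1
k=1,m=1: not 1>1, s = 1+4 = 5
k=1,m=2: not 1>2, s = 5+4 = 9
k=1,m=3: not 1>3, s = 9+4 = 13
k=2,m=0: 2>0, s = 13+2 = 15
k=2,m=1: 2>1, s = 15+1 = 16
k=2,m=2: not 2>2, s = 16+4 = 20
k=2,m=3: not 2>3, s = 20+4 = 24
k=3,m=0: 3>0, s = 24+3 = 27
k=3,m=1: 3>1, s = 27+2 = 29
k=3,m=2: 3>2, s = 29+1 = 30
k=3,m=3: not 3>3, s = 30+4 = 34
k=4,m=0: 4>0, s = 34+4 = 38
k=4,m=1: 4>1, s = 38+3 = 41
k=4,m=2: 4>2, s = 41+2 = 43
k=4,m=3: 4>3, s = 43+1 = 44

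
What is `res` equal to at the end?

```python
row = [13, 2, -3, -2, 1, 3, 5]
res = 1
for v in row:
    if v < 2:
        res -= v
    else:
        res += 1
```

v=13: not <2, res = 1+1 = 2
v=2: not <2, res = 2+1 = 3
v=-3: <2, res = 3-(-3) = 6
v=-2: <2, res = 6-(-2) = 8
v=1: <2, res = 8-1 = 7
v=3: not <2, res = 7+1 = 8
v=5: not <2, res = 8+1 = 9

9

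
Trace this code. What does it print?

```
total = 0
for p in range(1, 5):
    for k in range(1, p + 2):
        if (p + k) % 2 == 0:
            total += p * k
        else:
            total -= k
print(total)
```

p=1,k=1: even sum, total = 0+1 = 1
p=1,k=2: odd sum, total = 1-2 = -1
p=2,k=1: odd sum, total = (-1)-1 = -2
p=2,k=2: even sum, total = (-2)+4 = 2
p=2,k=3: odd sum, total = 2-3 = -1
p=3,k=1: even sum, total = (-1)+3 = 2
p=3,k=2: odd sum, total = 2-2 = 0
p=3,k=3: even sum, total = 0+9 = 9
p=3,k=4: odd sum, total = 9-4 = 5
p=4,k=1: odd sum, total = 5-1 = 4
p=4,k=2: even sum, total = 4+8 = 12
p=4,k=3: odd sum, total = 12-3 = 9
p=4,k=4: even sum, total = 9+16 = 25
p=4,k=5: odd sum, total = 25-5 = 20

20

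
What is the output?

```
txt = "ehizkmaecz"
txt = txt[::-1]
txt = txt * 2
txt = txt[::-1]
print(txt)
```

ehizkmaeczehizkmaecz

reverse → 'zceamkzihe'
repeat ×2 → 'zceamkzihezceamkzihe'
reverse → 'ehizkmaeczehizkmaecz'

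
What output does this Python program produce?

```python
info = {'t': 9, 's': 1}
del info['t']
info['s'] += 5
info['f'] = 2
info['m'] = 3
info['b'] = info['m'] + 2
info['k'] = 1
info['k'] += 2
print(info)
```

{'s': 6, 'f': 2, 'm': 3, 'b': 5, 'k': 3}

del 't' → {'s': 1}
info['s'] = 1+5 = 6 → {'s': 6}
info['f'] = 2 → {'s': 6, 'f': 2}
info['m'] = 3 → {'s': 6, 'f': 2, 'm': 3}
info['b'] = info['m']+2 = 5 → {'s': 6, 'f': 2, 'm': 3, 'b': 5}
info['k'] = 1 → {'s': 6, 'f': 2, 'm': 3, 'b': 5, 'k': 1}
info['k'] = 1+2 = 3 → {'s': 6, 'f': 2, 'm': 3, 'b': 5, 'k': 3}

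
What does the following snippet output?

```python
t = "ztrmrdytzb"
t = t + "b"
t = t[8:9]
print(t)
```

z

+ 'b' → 'ztrmrdytzbb'
slice [8:9] → 'z'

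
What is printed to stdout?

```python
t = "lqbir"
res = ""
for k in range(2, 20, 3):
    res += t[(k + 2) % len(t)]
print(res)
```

k=2: add t[4]='r' → 'r'
k=5: add t[2]='b' → 'rb'
k=8: add t[0]='l' → 'rbl'
k=11: add t[3]='i' → 'rbli'
k=14: add t[1]='q' → 'rbliq'
k=17: add t[4]='r' → 'rbliqr'

rbliqr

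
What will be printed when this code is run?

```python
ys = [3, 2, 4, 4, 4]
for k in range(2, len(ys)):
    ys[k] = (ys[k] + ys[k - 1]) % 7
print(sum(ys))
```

k=2: ys[2] = (4+2)%7 = 6 → [3, 2, 6, 4, 4]
k=3: ys[3] = (4+6)%7 = 3 → [3, 2, 6, 3, 4]
k=4: ys[4] = (4+3)%7 = 0 → [3, 2, 6, 3, 0]
sum = 14

14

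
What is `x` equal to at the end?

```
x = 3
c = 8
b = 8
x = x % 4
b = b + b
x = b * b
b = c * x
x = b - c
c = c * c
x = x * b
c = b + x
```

4177920

x = 3%4 = 3
b = 8+8 = 16
x = 16*16 = 256
b = 8*256 = 2048
x = 2048-8 = 2040
c = 8*8 = 64
x = 2040*2048 = 4177920
c = 2048+4177920 = 4179968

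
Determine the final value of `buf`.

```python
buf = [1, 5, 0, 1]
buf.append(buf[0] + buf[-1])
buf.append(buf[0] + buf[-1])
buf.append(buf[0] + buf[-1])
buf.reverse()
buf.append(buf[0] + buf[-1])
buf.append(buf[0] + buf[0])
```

[4, 3, 2, 1, 0, 5, 1, 5, 8]

append buf[0]+buf[-1] = 1+1 = 2 → [1, 5, 0, 1, 2]
append buf[0]+buf[-1] = 1+2 = 3 → [1, 5, 0, 1, 2, 3]
append buf[0]+buf[-1] = 1+3 = 4 → [1, 5, 0, 1, 2, 3, 4]
reverse → [4, 3, 2, 1, 0, 5, 1]
append buf[0]+buf[-1] = 4+1 = 5 → [4, 3, 2, 1, 0, 5, 1, 5]
append buf[0]+buf[0] = 4+4 = 8 → [4, 3, 2, 1, 0, 5, 1, 5, 8]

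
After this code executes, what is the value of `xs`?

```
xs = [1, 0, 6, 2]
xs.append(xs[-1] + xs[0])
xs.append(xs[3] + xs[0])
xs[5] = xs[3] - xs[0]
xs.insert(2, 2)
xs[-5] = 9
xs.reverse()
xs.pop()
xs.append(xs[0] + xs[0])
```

[1, 3, 2, 6, 9, 0, 2]

append xs[-1]+xs[0] = 2+1 = 3 → [1, 0, 6, 2, 3]
append xs[3]+xs[0] = 2+1 = 3 → [1, 0, 6, 2, 3, 3]
xs[5] = xs[3]-xs[0] = 2-1 = 1 → [1, 0, 6, 2, 3, 1]
insert 2 at 2 → [1, 0, 2, 6, 2, 3, 1]
xs[-5] = 9 → [1, 0, 9, 6, 2, 3, 1]
reverse → [1, 3, 2, 6, 9, 0, 1]
pop() removes 1 → [1, 3, 2, 6, 9, 0]
append xs[0]+xs[0] = 1+1 = 2 → [1, 3, 2, 6, 9, 0, 2]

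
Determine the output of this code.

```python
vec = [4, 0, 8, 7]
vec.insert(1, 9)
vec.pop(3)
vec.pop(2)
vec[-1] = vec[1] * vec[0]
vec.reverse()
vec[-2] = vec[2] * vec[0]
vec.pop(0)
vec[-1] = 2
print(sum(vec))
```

insert 9 at 1 → [4, 9, 0, 8, 7]
pop(3) removes 8 → [4, 9, 0, 7]
pop(2) removes 0 → [4, 9, 7]
vec[-1] = vec[1]*vec[0] = 9*4 = 36 → [4, 9, 36]
reverse → [36, 9, 4]
vec[-2] = vec[2]*vec[0] = 4*36 = 144 → [36, 144, 4]
pop(0) removes 36 → [144, 4]
vec[-1] = 2 → [144, 2]
sum = 146

146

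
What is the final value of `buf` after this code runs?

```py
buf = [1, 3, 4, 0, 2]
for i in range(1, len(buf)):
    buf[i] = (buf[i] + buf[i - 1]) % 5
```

[1, 4, 3, 3, 0]

i=1: buf[1] = (3+1)%5 = 4 → [1, 4, 4, 0, 2]
i=2: buf[2] = (4+4)%5 = 3 → [1, 4, 3, 0, 2]
i=3: buf[3] = (0+3)%5 = 3 → [1, 4, 3, 3, 2]
i=4: buf[4] = (2+3)%5 = 0 → [1, 4, 3, 3, 0]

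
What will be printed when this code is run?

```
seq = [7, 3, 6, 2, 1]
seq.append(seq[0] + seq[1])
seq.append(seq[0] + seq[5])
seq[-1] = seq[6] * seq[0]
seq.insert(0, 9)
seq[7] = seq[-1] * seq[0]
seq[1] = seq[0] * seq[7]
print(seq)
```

[9, 9639, 3, 6, 2, 1, 10, 1071]

append seq[0]+seq[1] = 7+3 = 10 → [7, 3, 6, 2, 1, 10]
append seq[0]+seq[5] = 7+10 = 17 → [7, 3, 6, 2, 1, 10, 17]
seq[-1] = seq[6]*seq[0] = 17*7 = 119 → [7, 3, 6, 2, 1, 10, 119]
insert 9 at 0 → [9, 7, 3, 6, 2, 1, 10, 119]
seq[7] = seq[-1]*seq[0] = 119*9 = 1071 → [9, 7, 3, 6, 2, 1, 10, 1071]
seq[1] = seq[0]*seq[7] = 9*1071 = 9639 → [9, 9639, 3, 6, 2, 1, 10, 1071]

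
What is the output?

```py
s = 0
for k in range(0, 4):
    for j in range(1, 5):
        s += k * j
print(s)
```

k=0,j=1: s = 0+0 = 0
k=0,j=2: s = 0+0 = 0
k=0,j=3: s = 0+0 = 0
k=0,j=4: s = 0+0 = 0
k=1,j=1: s = 0+1 = 1
k=1,j=2: s = 1+2 = 3
k=1,j=3: s = 3+3 = 6
k=1,j=4: s = 6+4 = 10
k=2,j=1: s = 10+2 = 12
k=2,j=2: s = 12+4 = 16
k=2,j=3: s = 16+6 = 22
k=2,j=4: s = 22+8 = 30
k=3,j=1: s = 30+3 = 33
k=3,j=2: s = 33+6 = 39
k=3,j=3: s = 39+9 = 48
k=3,j=4: s = 48+12 = 60

60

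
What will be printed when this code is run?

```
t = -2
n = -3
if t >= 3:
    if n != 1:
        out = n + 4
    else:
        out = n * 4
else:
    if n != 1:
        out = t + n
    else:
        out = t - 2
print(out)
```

t=-2, n=-3
t >= 3 is False; n != 1 is True
→ out = t + n = -5

-5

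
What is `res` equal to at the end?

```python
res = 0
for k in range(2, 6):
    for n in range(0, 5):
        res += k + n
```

110

k=2,n=0: res = 0+2 = 2
k=2,n=1: res = 2+3 = 5
k=2,n=2: res = 5+4 = 9
k=2,n=3: res = 9+5 = 14
k=2,n=4: res = 14+6 = 20
k=3,n=0: res = 20+3 = 23
k=3,n=1: res = 23+4 = 27
k=3,n=2: res = 27+5 = 32
k=3,n=3: res = 32+6 = 38
k=3,n=4: res = 38+7 = 45
k=4,n=0: res = 45+4 = 49
k=4,n=1: res = 49+5 = 54
k=4,n=2: res = 54+6 = 60
k=4,n=3: res = 60+7 = 67
k=4,n=4: res = 67+8 = 75
k=5,n=0: res = 75+5 = 80
k=5,n=1: res = 80+6 = 86
k=5,n=2: res = 86+7 = 93
k=5,n=3: res = 93+8 = 101
k=5,n=4: res = 101+9 = 110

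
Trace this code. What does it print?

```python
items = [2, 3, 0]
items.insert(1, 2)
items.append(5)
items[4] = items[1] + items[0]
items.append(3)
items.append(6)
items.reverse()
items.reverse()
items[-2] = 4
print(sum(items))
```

21

insert 2 at 1 → [2, 2, 3, 0]
append 5 → [2, 2, 3, 0, 5]
items[4] = items[1]+items[0] = 2+2 = 4 → [2, 2, 3, 0, 4]
append 3 → [2, 2, 3, 0, 4, 3]
append 6 → [2, 2, 3, 0, 4, 3, 6]
reverse → [6, 3, 4, 0, 3, 2, 2]
reverse → [2, 2, 3, 0, 4, 3, 6]
items[-2] = 4 → [2, 2, 3, 0, 4, 4, 6]
sum = 21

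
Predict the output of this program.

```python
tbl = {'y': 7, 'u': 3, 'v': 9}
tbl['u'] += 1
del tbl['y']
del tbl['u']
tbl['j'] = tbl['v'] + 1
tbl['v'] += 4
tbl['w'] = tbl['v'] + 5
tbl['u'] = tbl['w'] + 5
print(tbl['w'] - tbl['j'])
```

8

tbl['u'] = 3+1 = 4 → {'y': 7, 'u': 4, 'v': 9}
del 'y' → {'u': 4, 'v': 9}
del 'u' → {'v': 9}
tbl['j'] = tbl['v']+1 = 10 → {'v': 9, 'j': 10}
tbl['v'] = 9+4 = 13 → {'v': 13, 'j': 10}
tbl['w'] = tbl['v']+5 = 18 → {'v': 13, 'j': 10, 'w': 18}
tbl['u'] = tbl['w']+5 = 23 → {'v': 13, 'j': 10, 'w': 18, 'u': 23}
tbl['w']-tbl['j'] = 18-10 = 8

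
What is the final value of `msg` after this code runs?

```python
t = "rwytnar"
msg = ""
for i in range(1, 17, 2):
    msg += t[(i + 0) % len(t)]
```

i=1: add t[1]='w' → 'w'
i=3: add t[3]='t' → 'wt'
i=5: add t[5]='a' → 'wta'
i=7: add t[0]='r' → 'wtar'
i=9: add t[2]='y' → 'wtary'
i=11: add t[4]='n' → 'wtaryn'
i=13: add t[6]='r' → 'wtarynr'
i=15: add t[1]='w' → 'wtarynrw'

'wtarynrw'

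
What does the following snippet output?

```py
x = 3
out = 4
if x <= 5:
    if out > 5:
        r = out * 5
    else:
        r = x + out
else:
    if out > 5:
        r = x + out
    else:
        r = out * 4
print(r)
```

7

x=3, out=4
x <= 5 is True; out > 5 is False
→ r = x + out = 7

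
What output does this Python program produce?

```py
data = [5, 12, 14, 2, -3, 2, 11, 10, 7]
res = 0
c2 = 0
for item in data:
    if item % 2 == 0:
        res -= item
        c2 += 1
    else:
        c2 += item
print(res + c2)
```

item=5: not even; c2=5
item=12: even, res = 0-12 = -12; c2=6
item=14: even, res = (-12)-14 = -26; c2=7
item=2: even, res = (-26)-2 = -28; c2=8
item=-3: not even; c2=5
item=2: even, res = (-28)-2 = -30; c2=6
item=11: not even; c2=17
item=10: even, res = (-30)-10 = -40; c2=18
item=7: not even; c2=25
res+c2 = (-40)+25 = -15

-15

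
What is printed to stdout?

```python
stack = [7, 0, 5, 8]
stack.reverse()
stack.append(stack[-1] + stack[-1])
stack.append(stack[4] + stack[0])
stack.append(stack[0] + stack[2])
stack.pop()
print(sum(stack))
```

56

reverse → [8, 5, 0, 7]
append stack[-1]+stack[-1] = 7+7 = 14 → [8, 5, 0, 7, 14]
append stack[4]+stack[0] = 14+8 = 22 → [8, 5, 0, 7, 14, 22]
append stack[0]+stack[2] = 8+0 = 8 → [8, 5, 0, 7, 14, 22, 8]
pop() removes 8 → [8, 5, 0, 7, 14, 22]
sum = 56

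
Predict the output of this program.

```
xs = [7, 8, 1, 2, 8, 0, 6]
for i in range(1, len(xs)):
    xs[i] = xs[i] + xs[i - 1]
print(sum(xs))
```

i=1: xs[1] = 8+7 = 15 → [7, 15, 1, 2, 8, 0, 6]
i=2: xs[2] = 1+15 = 16 → [7, 15, 16, 2, 8, 0, 6]
i=3: xs[3] = 2+16 = 18 → [7, 15, 16, 18, 8, 0, 6]
i=4: xs[4] = 8+18 = 26 → [7, 15, 16, 18, 26, 0, 6]
i=5: xs[5] = 0+26 = 26 → [7, 15, 16, 18, 26, 26, 6]
i=6: xs[6] = 6+26 = 32 → [7, 15, 16, 18, 26, 26, 32]
sum = 140

140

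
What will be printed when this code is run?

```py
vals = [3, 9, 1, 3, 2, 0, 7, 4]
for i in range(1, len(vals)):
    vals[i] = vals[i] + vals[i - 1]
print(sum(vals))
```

134

i=1: vals[1] = 9+3 = 12 → [3, 12, 1, 3, 2, 0, 7, 4]
i=2: vals[2] = 1+12 = 13 → [3, 12, 13, 3, 2, 0, 7, 4]
i=3: vals[3] = 3+13 = 16 → [3, 12, 13, 16, 2, 0, 7, 4]
i=4: vals[4] = 2+16 = 18 → [3, 12, 13, 16, 18, 0, 7, 4]
i=5: vals[5] = 0+18 = 18 → [3, 12, 13, 16, 18, 18, 7, 4]
i=6: vals[6] = 7+18 = 25 → [3, 12, 13, 16, 18, 18, 25, 4]
i=7: vals[7] = 4+25 = 29 → [3, 12, 13, 16, 18, 18, 25, 29]
sum = 134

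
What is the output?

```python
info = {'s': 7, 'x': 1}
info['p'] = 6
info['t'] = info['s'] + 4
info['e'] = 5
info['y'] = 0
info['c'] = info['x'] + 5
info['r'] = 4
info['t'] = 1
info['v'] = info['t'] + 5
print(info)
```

{'s': 7, 'x': 1, 'p': 6, 't': 1, 'e': 5, 'y': 0, 'c': 6, 'r': 4, 'v': 6}

info['p'] = 6 → {'s': 7, 'x': 1, 'p': 6}
info['t'] = info['s']+4 = 11 → {'s': 7, 'x': 1, 'p': 6, 't': 11}
info['e'] = 5 → {'s': 7, 'x': 1, 'p': 6, 't': 11, 'e': 5}
info['y'] = 0 → {'s': 7, 'x': 1, 'p': 6, 't': 11, 'e': 5, 'y': 0}
info['c'] = info['x']+5 = 6 → {'s': 7, 'x': 1, 'p': 6, 't': 11, 'e': 5, 'y': 0, 'c': 6}
info['r'] = 4 → {'s': 7, 'x': 1, 'p': 6, 't': 11, 'e': 5, 'y': 0, 'c': 6, 'r': 4}
info['t'] = 1 → {'s': 7, 'x': 1, 'p': 6, 't': 1, 'e': 5, 'y': 0, 'c': 6, 'r': 4}
info['v'] = info['t']+5 = 6 → {'s': 7, 'x': 1, 'p': 6, 't': 1, 'e': 5, 'y': 0, 'c': 6, 'r': 4, 'v': 6}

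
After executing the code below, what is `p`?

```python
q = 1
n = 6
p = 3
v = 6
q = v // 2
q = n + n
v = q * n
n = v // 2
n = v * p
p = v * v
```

q = 6//2 = 3
q = 6+6 = 12
v = 12*6 = 72
n = 72//2 = 36
n = 72*3 = 216
p = 72*72 = 5184

5184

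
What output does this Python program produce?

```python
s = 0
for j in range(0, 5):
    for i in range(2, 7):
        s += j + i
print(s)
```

j=0,i=2: s = 0+2 = 2
j=0,i=3: s = 2+3 = 5
j=0,i=4: s = 5+4 = 9
j=0,i=5: s = 9+5 = 14
j=0,i=6: s = 14+6 = 20
j=1,i=2: s = 20+3 = 23
j=1,i=3: s = 23+4 = 27
j=1,i=4: s = 27+5 = 32
j=1,i=5: s = 32+6 = 38
j=1,i=6: s = 38+7 = 45
j=2,i=2: s = 45+4 = 49
j=2,i=3: s = 49+5 = 54
j=2,i=4: s = 54+6 = 60
j=2,i=5: s = 60+7 = 67
j=2,i=6: s = 67+8 = 75
j=3,i=2: s = 75+5 = 80
j=3,i=3: s = 80+6 = 86
j=3,i=4: s = 86+7 = 93
j=3,i=5: s = 93+8 = 101
j=3,i=6: s = 101+9 = 110
j=4,i=2: s = 110+6 = 116
j=4,i=3: s = 116+7 = 123
j=4,i=4: s = 123+8 = 131
j=4,i=5: s = 131+9 = 140
j=4,i=6: s = 140+10 = 150

150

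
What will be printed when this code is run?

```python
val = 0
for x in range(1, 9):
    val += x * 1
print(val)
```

x=1: val = 0+1*1 = 1
x=2: val = 1+2*1 = 3
x=3: val = 3+3*1 = 6
x=4: val = 6+4*1 = 10
x=5: val = 10+5*1 = 15
x=6: val = 15+6*1 = 21
x=7: val = 21+7*1 = 28
x=8: val = 28+8*1 = 36

36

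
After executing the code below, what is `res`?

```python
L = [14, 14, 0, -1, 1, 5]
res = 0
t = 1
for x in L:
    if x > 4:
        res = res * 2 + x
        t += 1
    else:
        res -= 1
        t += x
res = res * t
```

332

x=14: >4, res = 0*2+14 = 14; t=2
x=14: >4, res = 14*2+14 = 42; t=3
x=0: not >4, res = 42-1 = 41; t=3
x=-1: not >4, res = 41-1 = 40; t=2
x=1: not >4, res = 40-1 = 39; t=3
x=5: >4, res = 39*2+5 = 83; t=4
res*t = 83*4 = 332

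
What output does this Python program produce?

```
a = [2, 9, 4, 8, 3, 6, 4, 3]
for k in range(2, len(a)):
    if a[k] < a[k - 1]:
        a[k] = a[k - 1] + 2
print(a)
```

[2, 9, 11, 13, 15, 17, 19, 21]

k=2: 4<9, a[2] = 9+2 = 11 → [2, 9, 11, 8, 3, 6, 4, 3]
k=3: 8<11, a[3] = 11+2 = 13 → [2, 9, 11, 13, 3, 6, 4, 3]
k=4: 3<13, a[4] = 13+2 = 15 → [2, 9, 11, 13, 15, 6, 4, 3]
k=5: 6<15, a[5] = 15+2 = 17 → [2, 9, 11, 13, 15, 17, 4, 3]
k=6: 4<17, a[6] = 17+2 = 19 → [2, 9, 11, 13, 15, 17, 19, 3]
k=7: 3<19, a[7] = 19+2 = 21 → [2, 9, 11, 13, 15, 17, 19, 21]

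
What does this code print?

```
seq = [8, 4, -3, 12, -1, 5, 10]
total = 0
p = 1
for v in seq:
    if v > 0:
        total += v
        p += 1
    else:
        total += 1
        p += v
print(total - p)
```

v=8: >0, total = 0+8 = 8; p=2
v=4: >0, total = 8+4 = 12; p=3
v=-3: not >0, total = 12+1 = 13; p=0
v=12: >0, total = 13+12 = 25; p=1
v=-1: not >0, total = 25+1 = 26; p=0
v=5: >0, total = 26+5 = 31; p=1
v=10: >0, total = 31+10 = 41; p=2
total-p = 41-2 = 39

39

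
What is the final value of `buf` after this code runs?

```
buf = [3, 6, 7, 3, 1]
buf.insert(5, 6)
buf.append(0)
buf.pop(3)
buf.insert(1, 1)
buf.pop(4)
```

[3, 1, 6, 7, 6, 0]

insert 6 at 5 → [3, 6, 7, 3, 1, 6]
append 0 → [3, 6, 7, 3, 1, 6, 0]
pop(3) removes 3 → [3, 6, 7, 1, 6, 0]
insert 1 at 1 → [3, 1, 6, 7, 1, 6, 0]
pop(4) removes 1 → [3, 1, 6, 7, 6, 0]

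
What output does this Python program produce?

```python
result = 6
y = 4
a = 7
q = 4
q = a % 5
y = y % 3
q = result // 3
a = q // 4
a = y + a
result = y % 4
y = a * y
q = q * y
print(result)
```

q = 7%5 = 2
y = 4%3 = 1
q = 6//3 = 2
a = 2//4 = 0
a = 1+0 = 1
result = 1%4 = 1
y = 1*1 = 1
q = 2*1 = 2

1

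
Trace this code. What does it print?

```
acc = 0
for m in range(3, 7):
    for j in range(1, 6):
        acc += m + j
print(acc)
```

150

m=3,j=1: acc = 0+4 = 4
m=3,j=2: acc = 4+5 = 9
m=3,j=3: acc = 9+6 = 15
m=3,j=4: acc = 15+7 = 22
m=3,j=5: acc = 22+8 = 30
m=4,j=1: acc = 30+5 = 35
m=4,j=2: acc = 35+6 = 41
m=4,j=3: acc = 41+7 = 48
m=4,j=4: acc = 48+8 = 56
m=4,j=5: acc = 56+9 = 65
m=5,j=1: acc = 65+6 = 71
m=5,j=2: acc = 71+7 = 78
m=5,j=3: acc = 78+8 = 86
m=5,j=4: acc = 86+9 = 95
m=5,j=5: acc = 95+10 = 105
m=6,j=1: acc = 105+7 = 112
m=6,j=2: acc = 112+8 = 120
m=6,j=3: acc = 120+9 = 129
m=6,j=4: acc = 129+10 = 139
m=6,j=5: acc = 139+11 = 150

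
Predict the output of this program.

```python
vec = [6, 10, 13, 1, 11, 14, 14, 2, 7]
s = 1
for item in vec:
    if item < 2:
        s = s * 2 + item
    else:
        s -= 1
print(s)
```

item=6: not <2, s = 1-1 = 0
item=10: not <2, s = 0-1 = -1
item=13: not <2, s = (-1)-1 = -2
item=1: <2, s = (-2)*2+1 = -3
item=11: not <2, s = (-3)-1 = -4
item=14: not <2, s = (-4)-1 = -5
item=14: not <2, s = (-5)-1 = -6
item=2: not <2, s = (-6)-1 = -7
item=7: not <2, s = (-7)-1 = -8

-8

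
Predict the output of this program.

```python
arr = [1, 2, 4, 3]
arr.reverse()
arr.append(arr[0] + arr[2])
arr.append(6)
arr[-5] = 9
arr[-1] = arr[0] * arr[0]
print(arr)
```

[3, 9, 2, 1, 5, 9]

reverse → [3, 4, 2, 1]
append arr[0]+arr[2] = 3+2 = 5 → [3, 4, 2, 1, 5]
append 6 → [3, 4, 2, 1, 5, 6]
arr[-5] = 9 → [3, 9, 2, 1, 5, 6]
arr[-1] = arr[0]*arr[0] = 3*3 = 9 → [3, 9, 2, 1, 5, 9]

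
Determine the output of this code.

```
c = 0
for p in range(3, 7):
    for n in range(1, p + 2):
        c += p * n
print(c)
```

p=3,n=1: c = 0+3 = 3
p=3,n=2: c = 3+6 = 9
p=3,n=3: c = 9+9 = 18
p=3,n=4: c = 18+12 = 30
p=4,n=1: c = 30+4 = 34
p=4,n=2: c = 34+8 = 42
p=4,n=3: c = 42+12 = 54
p=4,n=4: c = 54+16 = 70
p=4,n=5: c = 70+20 = 90
p=5,n=1: c = 90+5 = 95
p=5,n=2: c = 95+10 = 105
p=5,n=3: c = 105+15 = 120
p=5,n=4: c = 120+20 = 140
p=5,n=5: c = 140+25 = 165
p=5,n=6: c = 165+30 = 195
p=6,n=1: c = 195+6 = 201
p=6,n=2: c = 201+12 = 213
p=6,n=3: c = 213+18 = 231
p=6,n=4: c = 231+24 = 255
p=6,n=5: c = 255+30 = 285
p=6,n=6: c = 285+36 = 321
p=6,n=7: c = 321+42 = 363

363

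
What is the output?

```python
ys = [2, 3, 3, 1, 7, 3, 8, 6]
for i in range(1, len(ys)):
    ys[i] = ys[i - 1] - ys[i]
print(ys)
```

i=1: ys[1] = 2-3 = -1 → [2, -1, 3, 1, 7, 3, 8, 6]
i=2: ys[2] = (-1)-3 = -4 → [2, -1, -4, 1, 7, 3, 8, 6]
i=3: ys[3] = (-4)-1 = -5 → [2, -1, -4, -5, 7, 3, 8, 6]
i=4: ys[4] = (-5)-7 = -12 → [2, -1, -4, -5, -12, 3, 8, 6]
i=5: ys[5] = (-12)-3 = -15 → [2, -1, -4, -5, -12, -15, 8, 6]
i=6: ys[6] = (-15)-8 = -23 → [2, -1, -4, -5, -12, -15, -23, 6]
i=7: ys[7] = (-23)-6 = -29 → [2, -1, -4, -5, -12, -15, -23, -29]

[2, -1, -4, -5, -12, -15, -23, -29]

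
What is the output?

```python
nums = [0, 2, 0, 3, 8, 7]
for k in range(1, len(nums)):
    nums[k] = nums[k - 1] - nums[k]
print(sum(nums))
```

k=1: nums[1] = 0-2 = -2 → [0, -2, 0, 3, 8, 7]
k=2: nums[2] = (-2)-0 = -2 → [0, -2, -2, 3, 8, 7]
k=3: nums[3] = (-2)-3 = -5 → [0, -2, -2, -5, 8, 7]
k=4: nums[4] = (-5)-8 = -13 → [0, -2, -2, -5, -13, 7]
k=5: nums[5] = (-13)-7 = -20 → [0, -2, -2, -5, -13, -20]
sum = -42

-42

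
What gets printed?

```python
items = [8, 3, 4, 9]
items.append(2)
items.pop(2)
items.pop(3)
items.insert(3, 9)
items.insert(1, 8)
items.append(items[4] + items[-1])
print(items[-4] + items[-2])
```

12

append 2 → [8, 3, 4, 9, 2]
pop(2) removes 4 → [8, 3, 9, 2]
pop(3) removes 2 → [8, 3, 9]
insert 9 at 3 → [8, 3, 9, 9]
insert 8 at 1 → [8, 8, 3, 9, 9]
append items[4]+items[-1] = 9+9 = 18 → [8, 8, 3, 9, 9, 18]
items[-4]+items[-2] = 3+9 = 12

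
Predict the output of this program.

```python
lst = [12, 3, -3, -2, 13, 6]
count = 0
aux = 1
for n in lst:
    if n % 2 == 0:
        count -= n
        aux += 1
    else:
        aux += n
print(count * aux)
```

-272

n=12: even, count = 0-12 = -12; aux=2
n=3: not even; aux=5
n=-3: not even; aux=2
n=-2: even, count = (-12)-(-2) = -10; aux=3
n=13: not even; aux=16
n=6: even, count = (-10)-6 = -16; aux=17
count*aux = (-16)*17 = -272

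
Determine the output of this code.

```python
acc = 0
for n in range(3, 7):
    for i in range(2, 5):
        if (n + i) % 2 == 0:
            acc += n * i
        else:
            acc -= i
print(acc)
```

66

n=3,i=2: odd sum, acc = 0-2 = -2
n=3,i=3: even sum, acc = (-2)+9 = 7
n=3,i=4: odd sum, acc = 7-4 = 3
n=4,i=2: even sum, acc = 3+8 = 11
n=4,i=3: odd sum, acc = 11-3 = 8
n=4,i=4: even sum, acc = 8+16 = 24
n=5,i=2: odd sum, acc = 24-2 = 22
n=5,i=3: even sum, acc = 22+15 = 37
n=5,i=4: odd sum, acc = 37-4 = 33
n=6,i=2: even sum, acc = 33+12 = 45
n=6,i=3: odd sum, acc = 45-3 = 42
n=6,i=4: even sum, acc = 42+24 = 66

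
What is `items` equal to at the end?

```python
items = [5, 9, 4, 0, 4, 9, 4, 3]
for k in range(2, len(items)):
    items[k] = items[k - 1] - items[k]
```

k=2: items[2] = 9-4 = 5 → [5, 9, 5, 0, 4, 9, 4, 3]
k=3: items[3] = 5-0 = 5 → [5, 9, 5, 5, 4, 9, 4, 3]
k=4: items[4] = 5-4 = 1 → [5, 9, 5, 5, 1, 9, 4, 3]
k=5: items[5] = 1-9 = -8 → [5, 9, 5, 5, 1, -8, 4, 3]
k=6: items[6] = (-8)-4 = -12 → [5, 9, 5, 5, 1, -8, -12, 3]
k=7: items[7] = (-12)-3 = -15 → [5, 9, 5, 5, 1, -8, -12, -15]

[5, 9, 5, 5, 1, -8, -12, -15]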